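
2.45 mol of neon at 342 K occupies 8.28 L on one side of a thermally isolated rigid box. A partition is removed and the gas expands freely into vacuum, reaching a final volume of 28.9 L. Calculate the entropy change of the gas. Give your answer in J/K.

No heat is exchanged and no work is done, so the ideal-gas temperature stays constant.
Entropy is a state function; using a reversible isothermal path, ΔS_gas = nR ln(V₂/V₁) = 2.45 × 8.314 × ln(28.9/8.28) = 25.5 J/K.

ΔS_gas = 25.5 J/K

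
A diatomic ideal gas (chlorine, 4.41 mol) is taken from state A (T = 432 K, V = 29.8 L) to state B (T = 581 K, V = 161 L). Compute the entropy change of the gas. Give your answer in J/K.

Entropy is a state function: ΔS = nC_V ln(T₂/T₁) + nR ln(V₂/V₁), with C_V = 5R/2 = 20.79 J mol⁻¹ K⁻¹ for a diatomic ideal gas.
ΔS = 4.41 × [20.79 × ln(581/432) + 8.314 × ln(161/29.8)] = 89 J/K.

ΔS = 89 J/K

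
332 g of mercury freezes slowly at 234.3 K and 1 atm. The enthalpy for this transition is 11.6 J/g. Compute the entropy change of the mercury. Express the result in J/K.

ΔS = -16.4 J/K

Heat released by the substance: Q = −mL = −332 × 11.6 = −3851.2 J.
At constant T, ΔS = Q_rev/T = −3851.2 / 234.3 = -16.4 J/K.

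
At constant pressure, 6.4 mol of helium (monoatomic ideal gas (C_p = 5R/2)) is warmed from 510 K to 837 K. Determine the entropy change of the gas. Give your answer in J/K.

ΔS = 65.9 J/K

At constant pressure, ΔS = nC_p ln(T₂/T₁) with C_p = 5R/2 = 20.79 J mol⁻¹ K⁻¹.
ΔS = 6.4 × 20.79 × ln(837/510) = 65.9 J/K.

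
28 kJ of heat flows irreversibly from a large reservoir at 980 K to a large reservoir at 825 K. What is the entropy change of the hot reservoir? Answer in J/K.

The hot reservoir loses heat Q, so ΔS_hot = −Q/T_H = −28000/980 = -28.6 J/K.

ΔS_hot = -28.6 J/K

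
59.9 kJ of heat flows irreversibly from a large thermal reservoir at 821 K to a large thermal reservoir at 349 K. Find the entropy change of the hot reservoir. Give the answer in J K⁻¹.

ΔS_hot = -73 J/K

The hot reservoir loses heat Q, so ΔS_hot = −Q/T_H = −59900/821 = -73 J/K.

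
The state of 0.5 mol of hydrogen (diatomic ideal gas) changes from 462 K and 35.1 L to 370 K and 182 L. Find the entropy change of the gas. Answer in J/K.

Entropy is a state function: ΔS = nC_V ln(T₂/T₁) + nR ln(V₂/V₁), with C_V = 5R/2 = 20.79 J mol⁻¹ K⁻¹ for a diatomic ideal gas.
ΔS = 0.5 × [20.79 × ln(370/462) + 8.314 × ln(182/35.1)] = 4.53 J/K.

ΔS = 4.53 J/K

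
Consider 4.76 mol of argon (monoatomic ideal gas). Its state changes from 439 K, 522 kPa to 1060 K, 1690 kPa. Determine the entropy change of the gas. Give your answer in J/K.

ΔS = nC_p ln(T₂/T₁) − nR ln(P₂/P₁), with C_p = 5R/2 = 20.79 J mol⁻¹ K⁻¹ for a monoatomic ideal gas.
ΔS = 4.76 × [20.79 × ln(1060/439) − 8.314 × ln(1690/522)] = 40.7 J/K.

ΔS = 40.7 J/K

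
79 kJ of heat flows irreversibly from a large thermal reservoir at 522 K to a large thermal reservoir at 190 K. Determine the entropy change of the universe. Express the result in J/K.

ΔS_total = 264 J/K

ΔS_hot = −Q/T_H = −79000/522 = -151.3 J/K and ΔS_cold = +Q/T_C = 79000/190 = 415.8 J/K.
ΔS_total = -151.3 + 415.8 = 264 J/K, positive as the second law requires.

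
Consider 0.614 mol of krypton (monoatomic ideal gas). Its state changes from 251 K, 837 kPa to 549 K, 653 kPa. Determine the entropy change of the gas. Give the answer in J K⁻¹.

ΔS = nC_p ln(T₂/T₁) − nR ln(P₂/P₁), with C_p = 5R/2 = 20.79 J mol⁻¹ K⁻¹ for a monoatomic ideal gas.
ΔS = 0.614 × [20.79 × ln(549/251) − 8.314 × ln(653/837)] = 11.3 J/K.

ΔS = 11.3 J/K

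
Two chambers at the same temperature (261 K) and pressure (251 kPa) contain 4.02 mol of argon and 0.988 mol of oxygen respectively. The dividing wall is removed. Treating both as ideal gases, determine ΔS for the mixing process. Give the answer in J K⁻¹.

ΔS_mix = 20.7 J/K

Mole fractions: x_A = 4.02/5.01 = 0.803, x_B = 0.197.
ΔS_mix = −R(n_A ln x_A + n_B ln x_B) = −8.314 × (4.02 ln 0.803 + 0.988 ln 0.197) = 20.7 J/K.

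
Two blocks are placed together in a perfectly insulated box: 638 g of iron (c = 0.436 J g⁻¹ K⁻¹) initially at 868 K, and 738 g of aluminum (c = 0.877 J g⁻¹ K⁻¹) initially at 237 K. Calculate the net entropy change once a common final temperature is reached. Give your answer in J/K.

ΔS_total = 183 J/K

Energy balance: T_f = (m₁c₁T₁ + m₂c₂T₂)/(m₁c₁ + m₂c₂) = 426.67 K.
ΔS₁ = m₁c₁ ln(T_f/T₁) = 278.168 × ln(426.67/868) = -197.5 J/K.
ΔS₂ = m₂c₂ ln(T_f/T₂) = 647.226 × ln(426.67/237) = 380.5 J/K.
ΔS_total = -197.5 + 380.5 = 183 J/K.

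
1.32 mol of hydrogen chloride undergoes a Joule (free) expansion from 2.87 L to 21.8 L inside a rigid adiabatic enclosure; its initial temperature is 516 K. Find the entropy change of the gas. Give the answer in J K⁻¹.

ΔS_gas = 22.3 J/K

For an ideal gas in free expansion Q = 0 and W = 0, so T is unchanged.
Entropy is a state function; using a reversible isothermal path, ΔS_gas = nR ln(V₂/V₁) = 1.32 × 8.314 × ln(21.8/2.87) = 22.3 J/K.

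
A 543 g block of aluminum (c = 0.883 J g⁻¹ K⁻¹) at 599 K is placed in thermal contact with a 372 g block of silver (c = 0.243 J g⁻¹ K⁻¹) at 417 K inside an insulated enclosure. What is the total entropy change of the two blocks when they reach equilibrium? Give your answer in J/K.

Energy balance: T_f = (m₁c₁T₁ + m₂c₂T₂)/(m₁c₁ + m₂c₂) = 570.13 K.
ΔS₁ = m₁c₁ ln(T_f/T₁) = 479.469 × ln(570.13/599) = -23.68 J/K.
ΔS₂ = m₂c₂ ln(T_f/T₂) = 90.396 × ln(570.13/417) = 28.27 J/K.
ΔS_total = -23.68 + 28.27 = 4.59 J/K.

ΔS_total = 4.59 J/K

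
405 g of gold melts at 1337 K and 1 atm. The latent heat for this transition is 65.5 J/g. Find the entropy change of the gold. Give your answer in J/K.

Heat absorbed by the substance: Q = mL = 405 × 65.5 = 26527.5 J.
At constant T, ΔS = Q_rev/T = 26527.5 / 1337 = 19.8 J/K.

ΔS = 19.8 J/K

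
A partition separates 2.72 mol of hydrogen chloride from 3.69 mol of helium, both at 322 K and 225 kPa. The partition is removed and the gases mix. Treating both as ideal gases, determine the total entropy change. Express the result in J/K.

ΔS_mix = 36.3 J/K

Mole fractions: x_A = 2.72/6.41 = 0.424, x_B = 0.576.
ΔS_mix = −R(n_A ln x_A + n_B ln x_B) = −8.314 × (2.72 ln 0.424 + 3.69 ln 0.576) = 36.3 J/K.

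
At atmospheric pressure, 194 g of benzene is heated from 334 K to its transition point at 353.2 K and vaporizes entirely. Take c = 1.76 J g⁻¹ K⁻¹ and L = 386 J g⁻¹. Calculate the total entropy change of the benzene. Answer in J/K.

ΔS = 231 J/K

Warming step: ΔS₁ = m c ln(T_tr/T_i) = 194 × 1.76 × ln(353.2/334) = 19.08 J/K.
Phase change: ΔS₂ = +mL/T_tr = 194 × 386 / 353.2 = 212 J/K.
ΔS_total = (19.08) + (212) = 231 J/K.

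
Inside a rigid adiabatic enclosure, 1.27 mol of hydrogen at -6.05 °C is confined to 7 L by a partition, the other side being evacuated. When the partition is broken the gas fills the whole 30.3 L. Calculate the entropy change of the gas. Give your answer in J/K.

ΔS_gas = 15.5 J/K

No heat is exchanged and no work is done, so the ideal-gas temperature stays constant.
Entropy is a state function; using a reversible isothermal path, ΔS_gas = nR ln(V₂/V₁) = 1.27 × 8.314 × ln(30.3/7) = 15.5 J/K.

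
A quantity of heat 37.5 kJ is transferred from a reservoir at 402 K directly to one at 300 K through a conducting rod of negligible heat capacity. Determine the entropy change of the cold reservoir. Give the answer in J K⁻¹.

ΔS_cold = 125 J/K

The cold reservoir gains heat Q, so ΔS_cold = +Q/T_C = 37500/300 = 125 J/K.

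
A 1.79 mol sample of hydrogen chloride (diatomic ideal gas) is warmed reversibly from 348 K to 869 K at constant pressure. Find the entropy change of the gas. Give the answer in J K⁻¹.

ΔS = 47.7 J/K

At constant pressure, ΔS = nC_p ln(T₂/T₁) with C_p = 7R/2 = 29.1 J mol⁻¹ K⁻¹.
ΔS = 1.79 × 29.1 × ln(869/348) = 47.7 J/K.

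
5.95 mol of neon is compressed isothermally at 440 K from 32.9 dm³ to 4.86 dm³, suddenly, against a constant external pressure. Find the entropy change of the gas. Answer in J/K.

ΔS_gas = -94.6 J/K

Entropy is a state function, so ΔS_gas depends only on the end states.
For an isothermal ideal gas ΔS_gas = nR ln(V₂/V₁) = 5.95 × 8.314 × ln(4.86/32.9) = -94.6 J/K.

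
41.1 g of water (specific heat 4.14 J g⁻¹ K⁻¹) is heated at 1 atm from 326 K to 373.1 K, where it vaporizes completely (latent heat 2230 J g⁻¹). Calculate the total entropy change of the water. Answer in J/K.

Warming step: ΔS₁ = m c ln(T_tr/T_i) = 41.1 × 4.14 × ln(373.1/326) = 22.96 J/K.
Phase change: ΔS₂ = +mL/T_tr = 41.1 × 2230 / 373.1 = 245.7 J/K.
ΔS_total = (22.96) + (245.7) = 269 J/K.

ΔS = 269 J/K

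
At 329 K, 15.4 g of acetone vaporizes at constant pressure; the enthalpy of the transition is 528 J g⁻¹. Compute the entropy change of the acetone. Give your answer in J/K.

ΔS = 24.7 J/K

Heat absorbed by the substance: Q = mL = 15.4 × 528 = 8131.2 J.
At constant T, ΔS = Q_rev/T = 8131.2 / 329 = 24.7 J/K.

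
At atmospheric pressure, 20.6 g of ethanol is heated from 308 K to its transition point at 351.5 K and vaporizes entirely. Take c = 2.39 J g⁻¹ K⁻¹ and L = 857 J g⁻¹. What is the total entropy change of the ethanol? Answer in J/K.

Warming step: ΔS₁ = m c ln(T_tr/T_i) = 20.6 × 2.39 × ln(351.5/308) = 6.504 J/K.
Phase change: ΔS₂ = +mL/T_tr = 20.6 × 857 / 351.5 = 50.23 J/K.
ΔS_total = (6.504) + (50.23) = 56.7 J/K.

ΔS = 56.7 J/K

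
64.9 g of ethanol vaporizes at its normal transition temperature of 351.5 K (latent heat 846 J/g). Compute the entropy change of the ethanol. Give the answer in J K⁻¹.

Heat absorbed by the substance: Q = mL = 64.9 × 846 = 54905.4 J.
At constant T, ΔS = Q_rev/T = 54905.4 / 351.5 = 156 J/K.

ΔS = 156 J/K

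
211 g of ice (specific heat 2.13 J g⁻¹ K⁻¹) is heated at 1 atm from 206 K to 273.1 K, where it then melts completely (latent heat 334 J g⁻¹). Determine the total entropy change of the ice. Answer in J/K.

ΔS = 385 J/K

Warming step: ΔS₁ = m c ln(T_tr/T_i) = 211 × 2.13 × ln(273.1/206) = 126.7 J/K.
Phase change: ΔS₂ = +mL/T_tr = 211 × 334 / 273.1 = 258.1 J/K.
ΔS_total = (126.7) + (258.1) = 385 J/K.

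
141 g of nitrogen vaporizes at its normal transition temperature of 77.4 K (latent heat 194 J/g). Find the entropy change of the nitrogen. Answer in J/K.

Heat absorbed by the substance: Q = mL = 141 × 194 = 27354 J.
At constant T, ΔS = Q_rev/T = 27354 / 77.4 = 353 J/K.

ΔS = 353 J/K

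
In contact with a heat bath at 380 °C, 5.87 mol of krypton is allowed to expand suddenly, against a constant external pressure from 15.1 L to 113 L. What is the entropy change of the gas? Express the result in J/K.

Entropy is a state function, so ΔS_gas depends only on the end states.
For an isothermal ideal gas ΔS_gas = nR ln(V₂/V₁) = 5.87 × 8.314 × ln(113/15.1) = 98.2 J/K.

ΔS_gas = 98.2 J/K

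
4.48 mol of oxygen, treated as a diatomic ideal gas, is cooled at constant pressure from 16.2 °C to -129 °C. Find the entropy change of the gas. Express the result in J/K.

In kelvin: T₁ = 289.35 K, T₂ = 144.15 K. At constant pressure, ΔS = nC_p ln(T₂/T₁) with C_p = 7R/2 = 29.1 J mol⁻¹ K⁻¹.
ΔS = 4.48 × 29.1 × ln(144.15/289.35) = -90.8 J/K.

ΔS = -90.8 J/K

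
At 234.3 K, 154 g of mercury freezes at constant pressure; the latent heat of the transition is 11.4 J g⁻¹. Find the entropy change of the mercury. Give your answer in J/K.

ΔS = -7.49 J/K

Heat released by the substance: Q = −mL = −154 × 11.4 = −1755.6 J.
At constant T, ΔS = Q_rev/T = −1755.6 / 234.3 = -7.49 J/K.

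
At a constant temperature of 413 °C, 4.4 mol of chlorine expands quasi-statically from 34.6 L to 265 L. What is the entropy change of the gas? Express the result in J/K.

ΔS_gas = 74.5 J/K

For an isothermal ideal gas ΔS_gas = nR ln(V₂/V₁) = 4.4 × 8.314 × ln(265/34.6) = 74.5 J/K.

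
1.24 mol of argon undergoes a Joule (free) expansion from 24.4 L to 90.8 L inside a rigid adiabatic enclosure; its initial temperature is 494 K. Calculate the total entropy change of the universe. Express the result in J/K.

No heat is exchanged and no work is done, so the ideal-gas temperature stays constant.
Entropy is a state function; using a reversible isothermal path, ΔS_gas = nR ln(V₂/V₁) = 1.24 × 8.314 × ln(90.8/24.4) = 13.5 J/K.
The insulated surroundings exchange no heat, so ΔS_surr = 0 and ΔS_universe = ΔS_gas.

ΔS_universe = 13.5 J/K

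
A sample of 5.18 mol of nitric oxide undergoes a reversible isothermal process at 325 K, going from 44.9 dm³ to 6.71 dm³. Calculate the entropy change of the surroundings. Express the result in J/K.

For an isothermal ideal gas ΔS_gas = nR ln(V₂/V₁) = 5.18 × 8.314 × ln(6.71/44.9) = -81.9 J/K.
The process is reversible, so ΔS_surr = −ΔS_gas = 81.9 J/K and ΔS_universe = 0.

ΔS_surr = 81.9 J/K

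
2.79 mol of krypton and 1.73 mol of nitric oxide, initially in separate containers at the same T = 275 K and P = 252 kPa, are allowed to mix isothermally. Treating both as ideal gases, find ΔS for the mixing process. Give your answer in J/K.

Mole fractions: x_A = 2.79/4.52 = 0.617, x_B = 0.383.
ΔS_mix = −R(n_A ln x_A + n_B ln x_B) = −8.314 × (2.79 ln 0.617 + 1.73 ln 0.383) = 25 J/K.

ΔS_mix = 25 J/K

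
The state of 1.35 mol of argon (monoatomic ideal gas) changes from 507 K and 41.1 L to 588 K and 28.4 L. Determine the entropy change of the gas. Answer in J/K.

Entropy is a state function: ΔS = nC_V ln(T₂/T₁) + nR ln(V₂/V₁), with C_V = 3R/2 = 12.47 J mol⁻¹ K⁻¹ for a monoatomic ideal gas.
ΔS = 1.35 × [12.47 × ln(588/507) + 8.314 × ln(28.4/41.1)] = -1.65 J/K.

ΔS = -1.65 J/K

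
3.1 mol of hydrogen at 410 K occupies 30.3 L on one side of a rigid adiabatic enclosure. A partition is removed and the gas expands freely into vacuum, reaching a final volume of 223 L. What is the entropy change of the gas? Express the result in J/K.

ΔS_gas = 51.4 J/K

No heat is exchanged and no work is done, so the ideal-gas temperature stays constant.
Entropy is a state function; using a reversible isothermal path, ΔS_gas = nR ln(V₂/V₁) = 3.1 × 8.314 × ln(223/30.3) = 51.4 J/K.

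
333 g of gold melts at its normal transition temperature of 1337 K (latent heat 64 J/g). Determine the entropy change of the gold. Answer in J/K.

Heat absorbed by the substance: Q = mL = 333 × 64 = 21312 J.
At constant T, ΔS = Q_rev/T = 21312 / 1337 = 15.9 J/K.

ΔS = 15.9 J/K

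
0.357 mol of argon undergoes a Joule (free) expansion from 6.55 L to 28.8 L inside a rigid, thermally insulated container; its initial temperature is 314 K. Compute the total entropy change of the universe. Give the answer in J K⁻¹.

ΔS_universe = 4.4 J/K

For an ideal gas in free expansion Q = 0 and W = 0, so T is unchanged.
Entropy is a state function; using a reversible isothermal path, ΔS_gas = nR ln(V₂/V₁) = 0.357 × 8.314 × ln(28.8/6.55) = 4.4 J/K.
The insulated surroundings exchange no heat, so ΔS_surr = 0 and ΔS_universe = ΔS_gas.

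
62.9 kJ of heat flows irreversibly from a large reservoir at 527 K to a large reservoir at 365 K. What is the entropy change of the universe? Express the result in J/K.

ΔS_total = 53 J/K

ΔS_hot = −Q/T_H = −62900/527 = -119.35 J/K and ΔS_cold = +Q/T_C = 62900/365 = 172.33 J/K.
ΔS_total = -119.35 + 172.33 = 53 J/K, positive as the second law requires.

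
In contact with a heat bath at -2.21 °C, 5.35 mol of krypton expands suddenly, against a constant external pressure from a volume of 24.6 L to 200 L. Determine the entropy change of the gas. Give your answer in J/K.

ΔS_gas = 93.2 J/K

Entropy is a state function, so ΔS_gas depends only on the end states.
For an isothermal ideal gas ΔS_gas = nR ln(V₂/V₁) = 5.35 × 8.314 × ln(200/24.6) = 93.2 J/K.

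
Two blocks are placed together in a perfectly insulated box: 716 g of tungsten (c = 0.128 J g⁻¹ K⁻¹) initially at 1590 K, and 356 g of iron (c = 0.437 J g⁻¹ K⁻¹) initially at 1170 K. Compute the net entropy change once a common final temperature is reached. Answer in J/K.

ΔS_total = 2.78 J/K

Energy balance: T_f = (m₁c₁T₁ + m₂c₂T₂)/(m₁c₁ + m₂c₂) = 1325.7 K.
ΔS₁ = m₁c₁ ln(T_f/T₁) = 91.648 × ln(1325.7/1590) = -16.66 J/K.
ΔS₂ = m₂c₂ ln(T_f/T₂) = 155.572 × ln(1325.7/1170) = 19.44 J/K.
ΔS_total = -16.66 + 19.44 = 2.78 J/K.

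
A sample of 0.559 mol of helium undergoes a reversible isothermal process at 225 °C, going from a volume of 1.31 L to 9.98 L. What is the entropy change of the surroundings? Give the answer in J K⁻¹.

ΔS_surr = -9.44 J/K

For an isothermal ideal gas ΔS_gas = nR ln(V₂/V₁) = 0.559 × 8.314 × ln(9.98/1.31) = 9.44 J/K.
The process is reversible, so ΔS_surr = −ΔS_gas = -9.44 J/K and ΔS_universe = 0.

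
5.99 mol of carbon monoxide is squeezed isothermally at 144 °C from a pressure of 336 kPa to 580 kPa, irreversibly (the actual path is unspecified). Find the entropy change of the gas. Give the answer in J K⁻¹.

ΔS_gas = -27.2 J/K

Entropy is a state function, so ΔS_gas depends only on the end states.
For an isothermal ideal gas ΔS_gas = nR ln(P₁/P₂) = 5.99 × 8.314 × ln(336/580) = -27.2 J/K.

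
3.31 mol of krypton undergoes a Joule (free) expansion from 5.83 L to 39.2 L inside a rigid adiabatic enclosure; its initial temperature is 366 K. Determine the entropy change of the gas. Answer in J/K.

ΔS_gas = 52.4 J/K

For an ideal gas in free expansion Q = 0 and W = 0, so T is unchanged.
Entropy is a state function; using a reversible isothermal path, ΔS_gas = nR ln(V₂/V₁) = 3.31 × 8.314 × ln(39.2/5.83) = 52.4 J/K.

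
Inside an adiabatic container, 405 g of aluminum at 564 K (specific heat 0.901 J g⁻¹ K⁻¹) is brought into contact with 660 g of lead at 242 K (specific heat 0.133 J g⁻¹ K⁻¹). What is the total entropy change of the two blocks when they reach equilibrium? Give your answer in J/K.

ΔS_total = 21.2 J/K

Energy balance: T_f = (m₁c₁T₁ + m₂c₂T₂)/(m₁c₁ + m₂c₂) = 501.56 K.
ΔS₁ = m₁c₁ ln(T_f/T₁) = 364.905 × ln(501.56/564) = -42.81 J/K.
ΔS₂ = m₂c₂ ln(T_f/T₂) = 87.78 × ln(501.56/242) = 63.97 J/K.
ΔS_total = -42.81 + 63.97 = 21.2 J/K.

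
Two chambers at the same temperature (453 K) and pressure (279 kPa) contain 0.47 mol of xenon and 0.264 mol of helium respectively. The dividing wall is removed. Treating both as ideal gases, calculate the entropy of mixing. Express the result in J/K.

ΔS_mix = 3.99 J/K

Mole fractions: x_A = 0.47/0.734 = 0.64, x_B = 0.36.
ΔS_mix = −R(n_A ln x_A + n_B ln x_B) = −8.314 × (0.47 ln 0.64 + 0.264 ln 0.36) = 3.99 J/K.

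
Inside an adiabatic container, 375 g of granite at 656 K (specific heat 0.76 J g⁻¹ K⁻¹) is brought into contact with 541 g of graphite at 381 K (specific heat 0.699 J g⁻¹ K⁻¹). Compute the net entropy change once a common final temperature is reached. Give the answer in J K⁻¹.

ΔS_total = 24.3 J/K

Energy balance: T_f = (m₁c₁T₁ + m₂c₂T₂)/(m₁c₁ + m₂c₂) = 499.18 K.
ΔS₁ = m₁c₁ ln(T_f/T₁) = 285 × ln(499.18/656) = -77.86 J/K.
ΔS₂ = m₂c₂ ln(T_f/T₂) = 378.159 × ln(499.18/381) = 102.2 J/K.
ΔS_total = -77.86 + 102.2 = 24.3 J/K.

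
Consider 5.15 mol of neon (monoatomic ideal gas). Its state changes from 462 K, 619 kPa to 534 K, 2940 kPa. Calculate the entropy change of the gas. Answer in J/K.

ΔS = nC_p ln(T₂/T₁) − nR ln(P₂/P₁), with C_p = 5R/2 = 20.79 J mol⁻¹ K⁻¹ for a monoatomic ideal gas.
ΔS = 5.15 × [20.79 × ln(534/462) − 8.314 × ln(2940/619)] = -51.2 J/K.

ΔS = -51.2 J/K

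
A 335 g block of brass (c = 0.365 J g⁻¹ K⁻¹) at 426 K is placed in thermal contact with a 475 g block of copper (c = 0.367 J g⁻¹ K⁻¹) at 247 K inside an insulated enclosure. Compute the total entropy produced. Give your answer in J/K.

ΔS_total = 10.9 J/K

Energy balance: T_f = (m₁c₁T₁ + m₂c₂T₂)/(m₁c₁ + m₂c₂) = 320.79 K.
ΔS₁ = m₁c₁ ln(T_f/T₁) = 122.275 × ln(320.79/426) = -34.68 J/K.
ΔS₂ = m₂c₂ ln(T_f/T₂) = 174.325 × ln(320.79/247) = 45.57 J/K.
ΔS_total = -34.68 + 45.57 = 10.9 J/K.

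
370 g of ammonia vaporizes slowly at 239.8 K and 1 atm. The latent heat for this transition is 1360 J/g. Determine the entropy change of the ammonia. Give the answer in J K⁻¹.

ΔS = 2100 J/K

Heat absorbed by the substance: Q = mL = 370 × 1360 = 503200 J.
At constant T, ΔS = Q_rev/T = 503200 / 239.8 = 2100 J/K.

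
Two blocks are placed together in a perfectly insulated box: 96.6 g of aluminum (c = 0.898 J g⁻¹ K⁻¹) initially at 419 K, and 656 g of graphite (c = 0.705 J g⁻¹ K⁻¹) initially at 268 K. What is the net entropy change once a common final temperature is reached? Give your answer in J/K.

Energy balance: T_f = (m₁c₁T₁ + m₂c₂T₂)/(m₁c₁ + m₂c₂) = 291.85 K.
ΔS₁ = m₁c₁ ln(T_f/T₁) = 86.7468 × ln(291.85/419) = -31.37 J/K.
ΔS₂ = m₂c₂ ln(T_f/T₂) = 462.48 × ln(291.85/268) = 39.43 J/K.
ΔS_total = -31.37 + 39.43 = 8.06 J/K.

ΔS_total = 8.06 J/K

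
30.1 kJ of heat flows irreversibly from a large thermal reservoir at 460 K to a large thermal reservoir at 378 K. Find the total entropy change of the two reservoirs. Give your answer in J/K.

ΔS_total = 14.2 J/K

ΔS_hot = −Q/T_H = −30100/460 = -65.43 J/K and ΔS_cold = +Q/T_C = 30100/378 = 79.63 J/K.
ΔS_total = -65.43 + 79.63 = 14.2 J/K, positive as the second law requires.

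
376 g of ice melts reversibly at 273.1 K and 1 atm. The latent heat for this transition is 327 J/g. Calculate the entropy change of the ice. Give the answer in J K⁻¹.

ΔS = 450 J/K

Heat absorbed by the substance: Q = mL = 376 × 327 = 122952 J.
At constant T, ΔS = Q_rev/T = 122952 / 273.1 = 450 J/K.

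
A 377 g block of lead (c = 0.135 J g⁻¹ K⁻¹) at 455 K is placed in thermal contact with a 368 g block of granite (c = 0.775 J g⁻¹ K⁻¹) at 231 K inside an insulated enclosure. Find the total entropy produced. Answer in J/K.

Energy balance: T_f = (m₁c₁T₁ + m₂c₂T₂)/(m₁c₁ + m₂c₂) = 264.92 K.
ΔS₁ = m₁c₁ ln(T_f/T₁) = 50.895 × ln(264.92/455) = -27.53 J/K.
ΔS₂ = m₂c₂ ln(T_f/T₂) = 285.2 × ln(264.92/231) = 39.08 J/K.
ΔS_total = -27.53 + 39.08 = 11.5 J/K.

ΔS_total = 11.5 J/K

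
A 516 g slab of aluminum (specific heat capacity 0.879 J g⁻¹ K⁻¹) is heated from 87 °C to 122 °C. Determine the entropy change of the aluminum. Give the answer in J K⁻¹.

In kelvin: T₁ = 360.15 K, T₂ = 395.15 K. ΔS = ∫dQ_rev/T = m c ln(T₂/T₁) = 516 × 0.879 × ln(395.15/360.15) = 42.1 J/K.

ΔS = 42.1 J/K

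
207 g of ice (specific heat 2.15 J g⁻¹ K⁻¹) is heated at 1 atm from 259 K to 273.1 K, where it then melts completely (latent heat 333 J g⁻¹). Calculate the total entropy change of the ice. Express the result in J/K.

ΔS = 276 J/K

Warming step: ΔS₁ = m c ln(T_tr/T_i) = 207 × 2.15 × ln(273.1/259) = 23.59 J/K.
Phase change: ΔS₂ = +mL/T_tr = 207 × 333 / 273.1 = 252.4 J/K.
ΔS_total = (23.59) + (252.4) = 276 J/K.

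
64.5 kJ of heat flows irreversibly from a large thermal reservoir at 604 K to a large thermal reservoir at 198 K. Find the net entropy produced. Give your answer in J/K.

ΔS_hot = −Q/T_H = −64500/604 = -106.8 J/K and ΔS_cold = +Q/T_C = 64500/198 = 325.8 J/K.
ΔS_total = -106.8 + 325.8 = 219 J/K, positive as the second law requires.

ΔS_total = 219 J/K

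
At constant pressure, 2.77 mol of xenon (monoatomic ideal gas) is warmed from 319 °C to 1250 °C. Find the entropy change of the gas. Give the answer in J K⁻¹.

In kelvin: T₁ = 592.15 K, T₂ = 1523.15 K. At constant pressure, ΔS = nC_p ln(T₂/T₁) with C_p = 5R/2 = 20.79 J mol⁻¹ K⁻¹.
ΔS = 2.77 × 20.79 × ln(1523.15/592.15) = 54.4 J/K.

ΔS = 54.4 J/K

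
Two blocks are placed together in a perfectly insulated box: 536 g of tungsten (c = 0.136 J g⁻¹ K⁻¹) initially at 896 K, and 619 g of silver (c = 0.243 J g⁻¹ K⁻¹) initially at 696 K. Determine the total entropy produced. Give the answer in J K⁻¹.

Energy balance: T_f = (m₁c₁T₁ + m₂c₂T₂)/(m₁c₁ + m₂c₂) = 761.29 K.
ΔS₁ = m₁c₁ ln(T_f/T₁) = 72.896 × ln(761.29/896) = -11.88 J/K.
ΔS₂ = m₂c₂ ln(T_f/T₂) = 150.417 × ln(761.29/696) = 13.49 J/K.
ΔS_total = -11.88 + 13.49 = 1.61 J/K.

ΔS_total = 1.61 J/K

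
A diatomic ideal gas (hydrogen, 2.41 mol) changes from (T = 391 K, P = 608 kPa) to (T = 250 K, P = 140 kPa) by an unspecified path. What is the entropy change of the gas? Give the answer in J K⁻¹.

ΔS = -1.94 J/K

ΔS = nC_p ln(T₂/T₁) − nR ln(P₂/P₁), with C_p = 7R/2 = 29.1 J mol⁻¹ K⁻¹ for a diatomic ideal gas.
ΔS = 2.41 × [29.1 × ln(250/391) − 8.314 × ln(140/608)] = -1.94 J/K.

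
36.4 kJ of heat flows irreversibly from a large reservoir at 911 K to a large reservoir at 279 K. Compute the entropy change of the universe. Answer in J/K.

ΔS_hot = −Q/T_H = −36400/911 = -39.96 J/K and ΔS_cold = +Q/T_C = 36400/279 = 130.5 J/K.
ΔS_total = -39.96 + 130.5 = 90.5 J/K, positive as the second law requires.

ΔS_total = 90.5 J/K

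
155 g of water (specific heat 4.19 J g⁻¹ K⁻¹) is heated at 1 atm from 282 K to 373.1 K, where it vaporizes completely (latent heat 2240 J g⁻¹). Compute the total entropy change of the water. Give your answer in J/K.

Warming step: ΔS₁ = m c ln(T_tr/T_i) = 155 × 4.19 × ln(373.1/282) = 181.8 J/K.
Phase change: ΔS₂ = +mL/T_tr = 155 × 2240 / 373.1 = 930.6 J/K.
ΔS_total = (181.8) + (930.6) = 1110 J/K.

ΔS = 1110 J/K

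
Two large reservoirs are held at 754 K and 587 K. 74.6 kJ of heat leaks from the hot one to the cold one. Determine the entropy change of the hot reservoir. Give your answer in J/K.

The hot reservoir loses heat Q, so ΔS_hot = −Q/T_H = −74600/754 = -98.9 J/K.

ΔS_hot = -98.9 J/K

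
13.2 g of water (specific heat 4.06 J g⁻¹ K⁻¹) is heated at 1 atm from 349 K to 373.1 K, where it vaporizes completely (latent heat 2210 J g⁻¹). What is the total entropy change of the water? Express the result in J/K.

Warming step: ΔS₁ = m c ln(T_tr/T_i) = 13.2 × 4.06 × ln(373.1/349) = 3.579 J/K.
Phase change: ΔS₂ = +mL/T_tr = 13.2 × 2210 / 373.1 = 78.19 J/K.
ΔS_total = (3.579) + (78.19) = 81.8 J/K.

ΔS = 81.8 J/K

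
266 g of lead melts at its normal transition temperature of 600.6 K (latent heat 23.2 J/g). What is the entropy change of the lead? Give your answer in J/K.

ΔS = 10.3 J/K

Heat absorbed by the substance: Q = mL = 266 × 23.2 = 6171.2 J.
At constant T, ΔS = Q_rev/T = 6171.2 / 600.6 = 10.3 J/K.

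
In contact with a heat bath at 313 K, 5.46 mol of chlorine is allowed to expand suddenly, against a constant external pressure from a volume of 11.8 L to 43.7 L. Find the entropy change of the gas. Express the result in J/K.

ΔS_gas = 59.4 J/K

Entropy is a state function, so ΔS_gas depends only on the end states.
For an isothermal ideal gas ΔS_gas = nR ln(V₂/V₁) = 5.46 × 8.314 × ln(43.7/11.8) = 59.4 J/K.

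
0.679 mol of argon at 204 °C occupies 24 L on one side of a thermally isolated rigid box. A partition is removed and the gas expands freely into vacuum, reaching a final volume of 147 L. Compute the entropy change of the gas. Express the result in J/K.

No heat is exchanged and no work is done, so the ideal-gas temperature stays constant.
Entropy is a state function; using a reversible isothermal path, ΔS_gas = nR ln(V₂/V₁) = 0.679 × 8.314 × ln(147/24) = 10.2 J/K.

ΔS_gas = 10.2 J/K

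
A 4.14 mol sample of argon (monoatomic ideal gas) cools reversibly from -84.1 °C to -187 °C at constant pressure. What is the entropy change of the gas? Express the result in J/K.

In kelvin: T₁ = 189.05 K, T₂ = 86.15 K. At constant pressure, ΔS = nC_p ln(T₂/T₁) with C_p = 5R/2 = 20.79 J mol⁻¹ K⁻¹.
ΔS = 4.14 × 20.79 × ln(86.15/189.05) = -67.6 J/K.

ΔS = -67.6 J/K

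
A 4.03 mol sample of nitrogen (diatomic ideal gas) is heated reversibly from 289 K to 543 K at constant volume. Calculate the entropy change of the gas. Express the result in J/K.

At constant volume, ΔS = nC_V ln(T₂/T₁) with C_V = 5R/2 = 20.79 J mol⁻¹ K⁻¹.
ΔS = 4.03 × 20.79 × ln(543/289) = 52.8 J/K.

ΔS = 52.8 J/K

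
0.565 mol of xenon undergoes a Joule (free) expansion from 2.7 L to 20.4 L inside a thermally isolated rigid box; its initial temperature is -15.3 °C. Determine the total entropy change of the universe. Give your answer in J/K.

No heat is exchanged and no work is done, so the ideal-gas temperature stays constant.
Entropy is a state function; using a reversible isothermal path, ΔS_gas = nR ln(V₂/V₁) = 0.565 × 8.314 × ln(20.4/2.7) = 9.5 J/K.
The insulated surroundings exchange no heat, so ΔS_surr = 0 and ΔS_universe = ΔS_gas.

ΔS_universe = 9.5 J/K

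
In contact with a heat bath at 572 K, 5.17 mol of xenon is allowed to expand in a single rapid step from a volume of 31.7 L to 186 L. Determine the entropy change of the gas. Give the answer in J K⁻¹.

ΔS_gas = 76.1 J/K

Entropy is a state function, so ΔS_gas depends only on the end states.
For an isothermal ideal gas ΔS_gas = nR ln(V₂/V₁) = 5.17 × 8.314 × ln(186/31.7) = 76.1 J/K.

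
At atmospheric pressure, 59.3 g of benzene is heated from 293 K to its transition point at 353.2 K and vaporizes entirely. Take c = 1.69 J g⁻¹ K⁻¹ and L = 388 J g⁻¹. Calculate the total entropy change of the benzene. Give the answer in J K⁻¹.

ΔS = 83.9 J/K

Warming step: ΔS₁ = m c ln(T_tr/T_i) = 59.3 × 1.69 × ln(353.2/293) = 18.73 J/K.
Phase change: ΔS₂ = +mL/T_tr = 59.3 × 388 / 353.2 = 65.14 J/K.
ΔS_total = (18.73) + (65.14) = 83.9 J/K.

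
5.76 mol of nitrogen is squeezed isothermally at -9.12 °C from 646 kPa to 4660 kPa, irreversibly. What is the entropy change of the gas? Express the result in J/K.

Entropy is a state function, so ΔS_gas depends only on the end states.
For an isothermal ideal gas ΔS_gas = nR ln(P₁/P₂) = 5.76 × 8.314 × ln(646/4660) = -94.6 J/K.

ΔS_gas = -94.6 J/K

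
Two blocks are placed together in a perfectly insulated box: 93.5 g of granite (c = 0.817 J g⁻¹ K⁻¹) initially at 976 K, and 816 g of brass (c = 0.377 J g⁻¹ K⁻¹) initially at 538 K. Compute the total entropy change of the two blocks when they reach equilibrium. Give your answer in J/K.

Energy balance: T_f = (m₁c₁T₁ + m₂c₂T₂)/(m₁c₁ + m₂c₂) = 625.13 K.
ΔS₁ = m₁c₁ ln(T_f/T₁) = 76.3895 × ln(625.13/976) = -34.03 J/K.
ΔS₂ = m₂c₂ ln(T_f/T₂) = 307.632 × ln(625.13/538) = 46.17 J/K.
ΔS_total = -34.03 + 46.17 = 12.1 J/K.

ΔS_total = 12.1 J/K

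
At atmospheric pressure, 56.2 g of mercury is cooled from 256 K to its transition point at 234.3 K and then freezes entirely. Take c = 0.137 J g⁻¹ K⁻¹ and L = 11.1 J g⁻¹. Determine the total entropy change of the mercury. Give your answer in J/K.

ΔS = -3.34 J/K

Cooling step: ΔS₁ = m c ln(T_tr/T_i) = 56.2 × 0.137 × ln(234.3/256) = -0.682 J/K.
Phase change: ΔS₂ = −mL/T_tr = −56.2 × 11.1 / 234.3 = -2.662 J/K.
ΔS_total = (-0.682) + (-2.662) = -3.34 J/K.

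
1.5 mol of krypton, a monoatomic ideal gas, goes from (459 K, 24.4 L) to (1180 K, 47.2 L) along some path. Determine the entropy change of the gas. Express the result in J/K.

Entropy is a state function: ΔS = nC_V ln(T₂/T₁) + nR ln(V₂/V₁), with C_V = 3R/2 = 12.47 J mol⁻¹ K⁻¹ for a monoatomic ideal gas.
ΔS = 1.5 × [12.47 × ln(1180/459) + 8.314 × ln(47.2/24.4)] = 25.9 J/K.

ΔS = 25.9 J/K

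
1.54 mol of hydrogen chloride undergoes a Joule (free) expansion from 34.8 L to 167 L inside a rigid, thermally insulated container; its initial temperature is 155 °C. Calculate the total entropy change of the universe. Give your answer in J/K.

ΔS_universe = 20.1 J/K

For an ideal gas in free expansion Q = 0 and W = 0, so T is unchanged.
Entropy is a state function; using a reversible isothermal path, ΔS_gas = nR ln(V₂/V₁) = 1.54 × 8.314 × ln(167/34.8) = 20.1 J/K.
The insulated surroundings exchange no heat, so ΔS_surr = 0 and ΔS_universe = ΔS_gas.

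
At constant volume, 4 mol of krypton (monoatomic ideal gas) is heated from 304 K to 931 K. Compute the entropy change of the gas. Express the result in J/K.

At constant volume, ΔS = nC_V ln(T₂/T₁) with C_V = 3R/2 = 12.47 J mol⁻¹ K⁻¹.
ΔS = 4 × 12.47 × ln(931/304) = 55.8 J/K.

ΔS = 55.8 J/K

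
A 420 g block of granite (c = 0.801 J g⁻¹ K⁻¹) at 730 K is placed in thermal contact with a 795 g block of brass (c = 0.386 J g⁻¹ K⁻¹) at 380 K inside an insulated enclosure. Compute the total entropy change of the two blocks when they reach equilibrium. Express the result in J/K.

Energy balance: T_f = (m₁c₁T₁ + m₂c₂T₂)/(m₁c₁ + m₂c₂) = 563.04 K.
ΔS₁ = m₁c₁ ln(T_f/T₁) = 336.42 × ln(563.04/730) = -87.37 J/K.
ΔS₂ = m₂c₂ ln(T_f/T₂) = 306.87 × ln(563.04/380) = 120.7 J/K.
ΔS_total = -87.37 + 120.7 = 33.3 J/K.

ΔS_total = 33.3 J/K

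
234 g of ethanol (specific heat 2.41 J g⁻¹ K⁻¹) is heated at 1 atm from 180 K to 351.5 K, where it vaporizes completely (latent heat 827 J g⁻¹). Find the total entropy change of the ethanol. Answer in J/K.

Warming step: ΔS₁ = m c ln(T_tr/T_i) = 234 × 2.41 × ln(351.5/180) = 377.4 J/K.
Phase change: ΔS₂ = +mL/T_tr = 234 × 827 / 351.5 = 550.5 J/K.
ΔS_total = (377.4) + (550.5) = 928 J/K.

ΔS = 928 J/K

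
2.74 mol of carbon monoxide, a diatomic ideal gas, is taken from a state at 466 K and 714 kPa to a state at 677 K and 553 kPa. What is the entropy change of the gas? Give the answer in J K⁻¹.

ΔS = 35.6 J/K

ΔS = nC_p ln(T₂/T₁) − nR ln(P₂/P₁), with C_p = 7R/2 = 29.1 J mol⁻¹ K⁻¹ for a diatomic ideal gas.
ΔS = 2.74 × [29.1 × ln(677/466) − 8.314 × ln(553/714)] = 35.6 J/K.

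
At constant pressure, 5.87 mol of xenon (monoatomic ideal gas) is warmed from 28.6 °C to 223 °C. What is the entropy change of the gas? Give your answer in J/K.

In kelvin: T₁ = 301.75 K, T₂ = 496.15 K. At constant pressure, ΔS = nC_p ln(T₂/T₁) with C_p = 5R/2 = 20.79 J mol⁻¹ K⁻¹.
ΔS = 5.87 × 20.79 × ln(496.15/301.75) = 60.7 J/K.

ΔS = 60.7 J/K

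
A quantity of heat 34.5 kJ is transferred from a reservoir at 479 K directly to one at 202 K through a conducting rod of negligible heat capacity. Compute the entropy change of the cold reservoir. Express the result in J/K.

ΔS_cold = 171 J/K

The cold reservoir gains heat Q, so ΔS_cold = +Q/T_C = 34500/202 = 171 J/K.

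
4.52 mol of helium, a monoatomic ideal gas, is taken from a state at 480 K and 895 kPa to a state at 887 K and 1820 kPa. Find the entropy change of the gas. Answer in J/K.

ΔS = 31 J/K

ΔS = nC_p ln(T₂/T₁) − nR ln(P₂/P₁), with C_p = 5R/2 = 20.79 J mol⁻¹ K⁻¹ for a monoatomic ideal gas.
ΔS = 4.52 × [20.79 × ln(887/480) − 8.314 × ln(1820/895)] = 31 J/K.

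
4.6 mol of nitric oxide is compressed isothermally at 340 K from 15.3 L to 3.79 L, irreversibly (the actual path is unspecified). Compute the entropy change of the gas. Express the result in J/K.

Entropy is a state function, so ΔS_gas depends only on the end states.
For an isothermal ideal gas ΔS_gas = nR ln(V₂/V₁) = 4.6 × 8.314 × ln(3.79/15.3) = -53.4 J/K.

ΔS_gas = -53.4 J/K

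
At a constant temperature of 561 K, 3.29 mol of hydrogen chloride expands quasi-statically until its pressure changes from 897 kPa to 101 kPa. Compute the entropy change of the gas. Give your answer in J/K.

For an isothermal ideal gas ΔS_gas = nR ln(P₁/P₂) = 3.29 × 8.314 × ln(897/101) = 59.7 J/K.

ΔS_gas = 59.7 J/K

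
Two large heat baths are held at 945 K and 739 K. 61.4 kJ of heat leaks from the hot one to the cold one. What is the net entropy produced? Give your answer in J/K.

ΔS_total = 18.1 J/K

ΔS_hot = −Q/T_H = −61400/945 = -64.97 J/K and ΔS_cold = +Q/T_C = 61400/739 = 83.09 J/K.
ΔS_total = -64.97 + 83.09 = 18.1 J/K, positive as the second law requires.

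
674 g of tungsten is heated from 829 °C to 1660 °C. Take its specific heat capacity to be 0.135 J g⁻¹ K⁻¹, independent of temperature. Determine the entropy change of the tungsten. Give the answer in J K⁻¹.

ΔS = 51.1 J/K

In kelvin: T₁ = 1102.15 K, T₂ = 1933.15 K. ΔS = ∫dQ_rev/T = m c ln(T₂/T₁) = 674 × 0.135 × ln(1933.15/1102.15) = 51.1 J/K.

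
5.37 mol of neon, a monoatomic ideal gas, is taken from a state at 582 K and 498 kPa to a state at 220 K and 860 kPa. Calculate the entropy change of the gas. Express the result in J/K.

ΔS = -133 J/K

ΔS = nC_p ln(T₂/T₁) − nR ln(P₂/P₁), with C_p = 5R/2 = 20.79 J mol⁻¹ K⁻¹ for a monoatomic ideal gas.
ΔS = 5.37 × [20.79 × ln(220/582) − 8.314 × ln(860/498)] = -133 J/K.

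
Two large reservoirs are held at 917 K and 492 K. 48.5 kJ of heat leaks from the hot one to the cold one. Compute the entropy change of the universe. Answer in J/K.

ΔS_total = 45.7 J/K

ΔS_hot = −Q/T_H = −48500/917 = -52.89 J/K and ΔS_cold = +Q/T_C = 48500/492 = 98.58 J/K.
ΔS_total = -52.89 + 98.58 = 45.7 J/K, positive as the second law requires.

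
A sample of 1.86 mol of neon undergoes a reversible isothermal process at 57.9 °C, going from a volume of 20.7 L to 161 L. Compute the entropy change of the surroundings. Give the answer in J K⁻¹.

ΔS_surr = -31.7 J/K

For an isothermal ideal gas ΔS_gas = nR ln(V₂/V₁) = 1.86 × 8.314 × ln(161/20.7) = 31.7 J/K.
The process is reversible, so ΔS_surr = −ΔS_gas = -31.7 J/K and ΔS_universe = 0.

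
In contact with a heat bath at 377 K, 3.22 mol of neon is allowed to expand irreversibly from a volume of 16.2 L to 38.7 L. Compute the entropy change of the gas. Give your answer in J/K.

Entropy is a state function, so ΔS_gas depends only on the end states.
For an isothermal ideal gas ΔS_gas = nR ln(V₂/V₁) = 3.22 × 8.314 × ln(38.7/16.2) = 23.3 J/K.

ΔS_gas = 23.3 J/K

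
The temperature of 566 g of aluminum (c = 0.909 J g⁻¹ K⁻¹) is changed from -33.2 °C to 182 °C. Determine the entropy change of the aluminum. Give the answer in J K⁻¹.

ΔS = 329 J/K

In kelvin: T₁ = 239.95 K, T₂ = 455.15 K. ΔS = ∫dQ_rev/T = m c ln(T₂/T₁) = 566 × 0.909 × ln(455.15/239.95) = 329 J/K.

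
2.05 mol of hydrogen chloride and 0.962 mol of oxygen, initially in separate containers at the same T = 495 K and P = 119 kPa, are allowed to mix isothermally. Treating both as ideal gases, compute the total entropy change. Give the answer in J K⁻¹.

Mole fractions: x_A = 2.05/3.01 = 0.681, x_B = 0.319.
ΔS_mix = −R(n_A ln x_A + n_B ln x_B) = −8.314 × (2.05 ln 0.681 + 0.962 ln 0.319) = 15.7 J/K.

ΔS_mix = 15.7 J/K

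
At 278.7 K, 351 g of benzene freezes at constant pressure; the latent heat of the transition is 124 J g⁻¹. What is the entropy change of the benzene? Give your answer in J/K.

Heat released by the substance: Q = −mL = −351 × 124 = −43524 J.
At constant T, ΔS = Q_rev/T = −43524 / 278.7 = -156 J/K.

ΔS = -156 J/K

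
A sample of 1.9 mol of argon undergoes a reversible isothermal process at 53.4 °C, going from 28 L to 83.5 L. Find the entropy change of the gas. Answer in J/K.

ΔS_gas = 17.3 J/K

For an isothermal ideal gas ΔS_gas = nR ln(V₂/V₁) = 1.9 × 8.314 × ln(83.5/28) = 17.3 J/K.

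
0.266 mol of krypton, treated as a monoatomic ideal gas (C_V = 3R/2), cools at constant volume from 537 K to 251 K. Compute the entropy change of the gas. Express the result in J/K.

ΔS = -2.52 J/K

At constant volume, ΔS = nC_V ln(T₂/T₁) with C_V = 3R/2 = 12.47 J mol⁻¹ K⁻¹.
ΔS = 0.266 × 12.47 × ln(251/537) = -2.52 J/K.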